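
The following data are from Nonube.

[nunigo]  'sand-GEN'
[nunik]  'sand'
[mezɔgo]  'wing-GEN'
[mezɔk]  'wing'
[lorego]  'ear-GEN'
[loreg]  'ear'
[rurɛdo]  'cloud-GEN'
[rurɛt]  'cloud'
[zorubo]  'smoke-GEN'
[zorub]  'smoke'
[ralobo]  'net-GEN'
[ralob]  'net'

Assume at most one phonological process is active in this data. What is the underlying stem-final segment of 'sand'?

In [nunigo] and [nunik] the final segment of 'sand' alternates: [g] ~ [k].
The stem 'ear' ([lorego], [loreg]) shows [g] unchanged in both environments, so [g] cannot be basic with [k] derived in isolation.
The alternation reflects intervocalic voicing: voiceless stops become voiced between vowels. /k/ is underlying.

/k/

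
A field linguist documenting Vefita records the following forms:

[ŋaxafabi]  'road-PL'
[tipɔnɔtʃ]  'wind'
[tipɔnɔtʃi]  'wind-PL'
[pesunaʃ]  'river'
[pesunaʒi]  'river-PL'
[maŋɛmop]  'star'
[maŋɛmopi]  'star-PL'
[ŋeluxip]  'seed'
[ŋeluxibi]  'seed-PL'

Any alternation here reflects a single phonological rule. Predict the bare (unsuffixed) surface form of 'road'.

[ŋaxafap]

The stem for 'seed' ends in [p] in [ŋeluxip] but [b] in [ŋeluxibi].
The stem 'star' ([maŋɛmop], [maŋɛmopi]) shows [p] unchanged in both environments, so [p] cannot be basic with [b] derived before the PL suffix.
The alternation reflects word-final obstruent devoicing: voiced obstruents become voiceless word-finally. /b/ is underlying.
The one attested form of 'road', [ŋaxafabi], shows underlying /ŋaxafab/. Applying the same rule word-finally gives [ŋaxafap].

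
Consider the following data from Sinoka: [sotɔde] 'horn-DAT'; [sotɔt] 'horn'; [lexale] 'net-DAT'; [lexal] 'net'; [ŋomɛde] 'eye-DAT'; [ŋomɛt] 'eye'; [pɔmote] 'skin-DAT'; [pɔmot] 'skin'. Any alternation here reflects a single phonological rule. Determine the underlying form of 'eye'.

/ŋomɛd/

The stem for 'eye' ends in [d] in [ŋomɛde] but [t] in [ŋomɛt].
Compare 'skin', with invariant [t] in [pɔmote] and [pɔmot]: an analysis with underlying /t/ and a rule producing [d] before the DAT suffix would wrongly predict alternation here too.
The underlying segment must be /d/; voiced obstruents become voiceless word-finally, yielding [t] there.
So 'eye' = /ŋomɛd/.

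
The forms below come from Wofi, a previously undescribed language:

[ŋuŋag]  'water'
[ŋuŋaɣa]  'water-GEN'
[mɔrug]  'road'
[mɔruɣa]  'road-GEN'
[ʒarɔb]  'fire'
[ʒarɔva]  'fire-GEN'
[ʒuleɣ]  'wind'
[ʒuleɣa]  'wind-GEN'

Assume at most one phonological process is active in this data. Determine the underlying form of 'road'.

/mɔrug/

The stem for 'road' ends in [g] in [mɔrug] but [ɣ] in [mɔruɣa].
But 'wind' keeps [ɣ] in both environments ([ʒuleɣ], [ʒuleɣa]), so there is no rule changing /ɣ/ to [g] in isolation.
The alternation reflects intervocalic spirantization: voiced stops become fricatives between vowels. /g/ is underlying.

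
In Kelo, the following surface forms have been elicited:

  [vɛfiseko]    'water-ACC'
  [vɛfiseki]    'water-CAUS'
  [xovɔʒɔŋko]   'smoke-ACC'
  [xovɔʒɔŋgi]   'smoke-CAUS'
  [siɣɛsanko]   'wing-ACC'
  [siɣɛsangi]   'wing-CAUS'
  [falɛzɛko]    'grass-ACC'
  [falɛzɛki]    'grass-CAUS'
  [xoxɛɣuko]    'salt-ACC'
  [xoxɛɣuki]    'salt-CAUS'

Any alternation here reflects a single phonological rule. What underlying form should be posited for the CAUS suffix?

The CAUS suffix surfaces as [-gi] and [-ki], depending on the final segment of the stem.
The ACC suffix, which begins with [k], is invariant after every stem; so [k] is not altered by any rule here.
So the underlying form is /-gi/, and voiced stops become voiceless after a vowel.

/-gi/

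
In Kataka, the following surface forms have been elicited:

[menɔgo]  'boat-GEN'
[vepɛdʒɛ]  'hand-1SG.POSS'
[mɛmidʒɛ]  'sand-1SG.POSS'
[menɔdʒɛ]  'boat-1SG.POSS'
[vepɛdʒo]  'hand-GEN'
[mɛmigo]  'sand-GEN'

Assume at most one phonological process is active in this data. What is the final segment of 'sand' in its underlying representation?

The root 'sand' surfaces as [mɛmigo] and [mɛmidʒɛ], with a stem-final [g] ~ [dʒ] alternation.
But 'hand' keeps [dʒ] in both environments ([vepɛdʒo], [vepɛdʒɛ]), so there is no rule changing /dʒ/ to [g] before the GEN suffix.
Therefore /g/ is basic and [dʒ] is derived by palatalization before a front vowel (/g/ becomes palato-alveolar [dʒ] before a front vowel).

/g/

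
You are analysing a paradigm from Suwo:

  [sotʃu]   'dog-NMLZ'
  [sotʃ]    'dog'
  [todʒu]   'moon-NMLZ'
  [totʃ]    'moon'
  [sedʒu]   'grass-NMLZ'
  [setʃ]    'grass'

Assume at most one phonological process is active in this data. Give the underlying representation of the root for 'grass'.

/sedʒ/

The root 'grass' surfaces as [sedʒu] and [setʃ], with a stem-final [dʒ] ~ [tʃ] alternation.
But 'dog' keeps [tʃ] in both environments ([sotʃu], [sotʃ]), so there is no rule changing /tʃ/ to [dʒ] before the NMLZ suffix.
The alternation reflects word-final obstruent devoicing: voiced obstruents become voiceless word-finally. /dʒ/ is underlying.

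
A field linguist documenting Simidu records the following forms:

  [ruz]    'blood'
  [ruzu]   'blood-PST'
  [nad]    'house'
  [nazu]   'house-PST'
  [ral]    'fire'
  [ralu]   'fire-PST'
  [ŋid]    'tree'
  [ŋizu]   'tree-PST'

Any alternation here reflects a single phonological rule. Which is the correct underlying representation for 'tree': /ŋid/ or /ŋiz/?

/ŋid/

The stem for 'tree' ends in [d] in [ŋid] but [z] in [ŋizu].
If /z/ were underlying and a rule turned it into [d] in isolation, 'blood' would also alternate; but it has [z] in both [ruz] and [ruzu].
The underlying segment must be /d/; voiced stops become fricatives between vowels, yielding [z] there.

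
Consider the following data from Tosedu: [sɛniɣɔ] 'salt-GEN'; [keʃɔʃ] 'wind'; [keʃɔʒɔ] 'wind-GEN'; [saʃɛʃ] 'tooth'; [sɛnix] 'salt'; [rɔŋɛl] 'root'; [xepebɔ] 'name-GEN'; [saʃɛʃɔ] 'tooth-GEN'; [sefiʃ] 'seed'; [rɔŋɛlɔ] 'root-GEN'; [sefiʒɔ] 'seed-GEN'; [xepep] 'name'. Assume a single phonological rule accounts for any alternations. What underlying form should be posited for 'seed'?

In [sefiʒɔ] and [sefiʃ] the final segment of 'seed' alternates: [ʒ] ~ [ʃ].
The stem 'tooth' ([saʃɛʃɔ], [saʃɛʃ]) shows [ʃ] unchanged in both environments, so [ʃ] cannot be basic with [ʒ] derived before the GEN suffix.
Therefore /ʒ/ is basic and [ʃ] is derived by word-final obstruent devoicing (voiced obstruents become voiceless word-finally).

/sefiʒ/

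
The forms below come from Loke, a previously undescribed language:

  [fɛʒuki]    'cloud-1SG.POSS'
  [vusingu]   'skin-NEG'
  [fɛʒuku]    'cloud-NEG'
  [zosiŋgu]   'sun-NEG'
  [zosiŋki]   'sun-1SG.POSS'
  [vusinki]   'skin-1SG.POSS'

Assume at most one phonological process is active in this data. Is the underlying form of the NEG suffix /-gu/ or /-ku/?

/-gu/

The NEG suffix surfaces as [-gu] and [-ku], depending on the final segment of the stem.
By contrast the 1SG.POSS suffix keeps its initial [k] throughout — that segment must be underlying.
The NEG suffix is therefore /-gu/ underlyingly, with post-vocalic devoicing: voiced stops become voiceless after a vowel.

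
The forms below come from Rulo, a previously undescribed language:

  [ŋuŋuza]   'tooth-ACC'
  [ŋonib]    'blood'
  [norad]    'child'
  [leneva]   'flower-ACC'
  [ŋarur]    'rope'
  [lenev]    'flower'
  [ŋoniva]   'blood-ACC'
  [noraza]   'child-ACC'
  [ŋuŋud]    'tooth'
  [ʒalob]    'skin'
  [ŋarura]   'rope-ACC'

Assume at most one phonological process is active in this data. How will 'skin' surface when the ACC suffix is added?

In [ŋonib] and [ŋoniva] the final segment of 'blood' alternates: [b] ~ [v].
But 'flower' keeps [v] in both environments ([lenev], [leneva]), so there is no rule changing /v/ to [b] in isolation.
So /b/ is underlying, and a rule of intervocalic spirantization — voiced stops become fricatives between vowels — gives [v].
The one attested form of 'skin', [ʒalob], shows underlying /ʒalob/. Applying the same rule between vowels gives [ʒalova].

[ʒalova]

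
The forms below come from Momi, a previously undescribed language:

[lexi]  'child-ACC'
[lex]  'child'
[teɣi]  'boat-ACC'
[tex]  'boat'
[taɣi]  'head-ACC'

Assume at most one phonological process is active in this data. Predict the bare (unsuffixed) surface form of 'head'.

The stem for 'boat' ends in [ɣ] in [teɣi] but [x] in [tex].
If /x/ were underlying and a rule turned it into [ɣ] before the ACC suffix, 'child' would also alternate; but it has [x] in both [lexi] and [lex].
Therefore /ɣ/ is basic and [x] is derived by word-final obstruent devoicing (voiced obstruents become voiceless word-finally).
From [taɣi] the stem 'head' is /taɣ/; word-finally this yields [tax].

[tax]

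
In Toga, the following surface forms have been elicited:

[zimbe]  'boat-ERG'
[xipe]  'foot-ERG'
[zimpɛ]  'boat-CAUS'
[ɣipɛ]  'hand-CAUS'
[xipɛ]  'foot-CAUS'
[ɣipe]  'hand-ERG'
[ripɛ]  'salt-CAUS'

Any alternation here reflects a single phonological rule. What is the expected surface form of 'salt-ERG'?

The ERG morpheme has two allomorphs, [-be] and [-pe].
The CAUS suffix, which begins with [p], is invariant after every stem; so [p] is not altered by any rule here.
So the underlying form is /-be/, and voiced stops become voiceless after a vowel.
After 'salt', which ends in a vowel, the suffix surfaces as [-pe], giving [ripe].

[ripe]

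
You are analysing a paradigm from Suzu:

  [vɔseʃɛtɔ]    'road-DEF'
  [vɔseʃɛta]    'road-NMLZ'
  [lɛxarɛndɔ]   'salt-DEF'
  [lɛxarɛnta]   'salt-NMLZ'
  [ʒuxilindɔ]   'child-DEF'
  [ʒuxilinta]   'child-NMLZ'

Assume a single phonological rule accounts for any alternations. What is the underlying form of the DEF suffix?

The DEF morpheme has two allomorphs, [-dɔ] and [-tɔ].
The NMLZ suffix, which begins with [t], is invariant after every stem; so [t] is not altered by any rule here.
The DEF suffix is therefore /-dɔ/ underlyingly, with post-vocalic devoicing: voiced stops become voiceless after a vowel.

/-dɔ/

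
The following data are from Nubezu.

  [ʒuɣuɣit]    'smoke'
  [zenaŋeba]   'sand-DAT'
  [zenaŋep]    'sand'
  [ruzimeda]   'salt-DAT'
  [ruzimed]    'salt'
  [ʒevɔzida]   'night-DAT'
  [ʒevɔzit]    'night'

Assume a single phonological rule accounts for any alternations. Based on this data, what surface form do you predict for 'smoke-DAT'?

The stem for 'night' ends in [d] in [ʒevɔzida] but [t] in [ʒevɔzit].
But 'salt' keeps [d] in both environments ([ruzimeda], [ruzimed]), so there is no rule changing /d/ to [t] in isolation.
The underlying segment must be /t/; voiceless stops become voiced between vowels, yielding [d] there.
The one attested form of 'smoke', [ʒuɣuɣit], shows underlying /ʒuɣuɣit/. Applying the same rule between vowels gives [ʒuɣuɣida].

[ʒuɣuɣida]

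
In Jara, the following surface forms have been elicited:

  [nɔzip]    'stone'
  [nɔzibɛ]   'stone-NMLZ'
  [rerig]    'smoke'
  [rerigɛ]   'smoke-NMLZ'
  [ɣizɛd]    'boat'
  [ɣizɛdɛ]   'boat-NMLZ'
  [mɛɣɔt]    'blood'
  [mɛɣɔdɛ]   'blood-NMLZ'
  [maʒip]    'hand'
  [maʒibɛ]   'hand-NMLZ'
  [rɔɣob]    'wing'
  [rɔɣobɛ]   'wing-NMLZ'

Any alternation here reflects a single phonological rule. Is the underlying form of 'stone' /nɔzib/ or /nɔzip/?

/nɔzip/

In [nɔzip] and [nɔzibɛ] the final segment of 'stone' alternates: [p] ~ [b].
The stem 'wing' ([rɔɣob], [rɔɣobɛ]) shows [b] unchanged in both environments, so [b] cannot be basic with [p] derived in isolation.
So /p/ is underlying, and a rule of intervocalic voicing — voiceless stops become voiced between vowels — gives [b].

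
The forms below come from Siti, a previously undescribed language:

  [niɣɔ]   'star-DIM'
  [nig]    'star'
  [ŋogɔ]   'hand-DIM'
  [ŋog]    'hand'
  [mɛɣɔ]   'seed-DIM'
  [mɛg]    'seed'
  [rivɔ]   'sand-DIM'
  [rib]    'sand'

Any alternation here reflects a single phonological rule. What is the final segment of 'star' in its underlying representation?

/ɣ/

The root 'star' surfaces as [niɣɔ] and [nig], with a stem-final [ɣ] ~ [g] alternation.
Compare 'hand', with invariant [g] in [ŋogɔ] and [ŋog]: an analysis with underlying /g/ and a rule producing [ɣ] before the DIM suffix would wrongly predict alternation here too.
Therefore /ɣ/ is basic and [g] is derived by word-final hardening (voiced fricatives become stops word-finally).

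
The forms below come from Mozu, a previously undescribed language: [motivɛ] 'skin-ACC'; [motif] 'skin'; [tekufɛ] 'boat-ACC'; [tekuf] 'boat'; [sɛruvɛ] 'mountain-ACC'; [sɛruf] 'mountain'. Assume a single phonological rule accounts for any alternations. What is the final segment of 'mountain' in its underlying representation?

/v/

The root 'mountain' surfaces as [sɛruvɛ] and [sɛruf], with a stem-final [v] ~ [f] alternation.
If /f/ were underlying and a rule turned it into [v] before the ACC suffix, 'boat' would also alternate; but it has [f] in both [tekufɛ] and [tekuf].
The alternation reflects word-final obstruent devoicing: voiced obstruents become voiceless word-finally. /v/ is underlying.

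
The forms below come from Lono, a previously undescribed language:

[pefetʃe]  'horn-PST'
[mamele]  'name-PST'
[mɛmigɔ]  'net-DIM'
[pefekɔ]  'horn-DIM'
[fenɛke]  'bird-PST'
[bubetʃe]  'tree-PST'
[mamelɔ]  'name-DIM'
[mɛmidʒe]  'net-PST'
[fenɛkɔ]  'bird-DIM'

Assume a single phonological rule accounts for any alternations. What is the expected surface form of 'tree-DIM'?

[bubekɔ]

'horn' shows [k] ~ [tʃ] at the end of the stem ([pefekɔ] vs [pefetʃe]).
Compare 'bird', with invariant [k] in [fenɛkɔ] and [fenɛke]: an analysis with underlying /k/ and a rule producing [tʃ] before the PST suffix would wrongly predict alternation here too.
The underlying segment must be /tʃ/; palato-alveolar /tʃ/ and /dʒ/ become [k] and [g] when no front vowel follows, yielding [k] there.
From [bubetʃe] the stem 'tree' is /bubetʃ/; when no front vowel follows this yields [bubekɔ].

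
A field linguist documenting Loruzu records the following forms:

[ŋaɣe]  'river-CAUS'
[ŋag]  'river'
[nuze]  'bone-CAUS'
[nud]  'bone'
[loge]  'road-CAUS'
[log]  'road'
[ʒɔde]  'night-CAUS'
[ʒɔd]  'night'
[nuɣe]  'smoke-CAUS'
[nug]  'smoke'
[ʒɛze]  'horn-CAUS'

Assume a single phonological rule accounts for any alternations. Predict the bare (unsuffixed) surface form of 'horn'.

The stem for 'bone' ends in [z] in [nuze] but [d] in [nud].
The stem 'night' ([ʒɔde], [ʒɔd]) shows [d] unchanged in both environments, so [d] cannot be basic with [z] derived before the CAUS suffix.
So /z/ is underlying, and a rule of word-final hardening — voiced fricatives become stops word-finally — gives [d].
The one attested form of 'horn', [ʒɛze], shows underlying /ʒɛz/. Applying the same rule word-finally gives [ʒɛd].

[ʒɛd]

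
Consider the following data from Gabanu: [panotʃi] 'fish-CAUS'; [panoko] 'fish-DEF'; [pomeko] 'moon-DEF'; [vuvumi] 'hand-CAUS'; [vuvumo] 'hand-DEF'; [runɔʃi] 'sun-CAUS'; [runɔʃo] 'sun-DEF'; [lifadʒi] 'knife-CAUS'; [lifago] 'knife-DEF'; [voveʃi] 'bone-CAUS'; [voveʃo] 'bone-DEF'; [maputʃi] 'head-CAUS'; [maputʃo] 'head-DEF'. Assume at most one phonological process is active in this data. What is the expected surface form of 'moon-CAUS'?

[pometʃi]

The root 'fish' surfaces as [panotʃi] and [panoko], with a stem-final [tʃ] ~ [k] alternation.
The stem 'head' ([maputʃi], [maputʃo]) shows [tʃ] unchanged in both environments, so [tʃ] cannot be basic with [k] derived before the DEF suffix.
Therefore /k/ is basic and [tʃ] is derived by palatalization before a front vowel (/k/ and /g/ become palato-alveolar [tʃ] and [dʒ] before a front vowel).
From [pomeko] the stem 'moon' is /pomek/; before a front vowel this yields [pometʃi].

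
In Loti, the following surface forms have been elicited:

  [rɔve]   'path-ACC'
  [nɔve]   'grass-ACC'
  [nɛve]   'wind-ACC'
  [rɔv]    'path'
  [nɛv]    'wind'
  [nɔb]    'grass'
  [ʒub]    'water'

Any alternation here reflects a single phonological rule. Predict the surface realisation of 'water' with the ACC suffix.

[ʒuve]

In [nɔb] and [nɔve] the final segment of 'grass' alternates: [b] ~ [v].
If /v/ were underlying and a rule turned it into [b] in isolation, 'path' would also alternate; but it has [v] in both [rɔv] and [rɔve].
Therefore /b/ is basic and [v] is derived by intervocalic spirantization (voiced stops become fricatives between vowels).
From [ʒub] the stem 'water' is /ʒub/; between vowels this yields [ʒuve].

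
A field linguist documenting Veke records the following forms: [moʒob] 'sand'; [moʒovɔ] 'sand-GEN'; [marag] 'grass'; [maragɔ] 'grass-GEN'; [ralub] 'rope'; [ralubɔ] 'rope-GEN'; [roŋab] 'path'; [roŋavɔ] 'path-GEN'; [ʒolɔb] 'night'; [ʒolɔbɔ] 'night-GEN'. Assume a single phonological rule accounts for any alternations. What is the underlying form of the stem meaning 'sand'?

The root 'sand' surfaces as [moʒob] and [moʒovɔ], with a stem-final [b] ~ [v] alternation.
If /b/ were underlying and a rule turned it into [v] before the GEN suffix, 'night' would also alternate; but it has [b] in both [ʒolɔb] and [ʒolɔbɔ].
The underlying segment must be /v/; voiced fricatives become stops word-finally, yielding [b] there.

/moʒov/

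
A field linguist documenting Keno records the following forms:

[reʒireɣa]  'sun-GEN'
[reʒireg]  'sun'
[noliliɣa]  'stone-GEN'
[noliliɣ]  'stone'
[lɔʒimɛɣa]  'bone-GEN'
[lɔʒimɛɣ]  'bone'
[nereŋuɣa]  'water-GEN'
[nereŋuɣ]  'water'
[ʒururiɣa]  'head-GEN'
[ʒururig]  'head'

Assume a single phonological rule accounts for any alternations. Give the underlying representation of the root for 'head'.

/ʒururig/

In [ʒururiɣa] and [ʒururig] the final segment of 'head' alternates: [ɣ] ~ [g].
But 'water' keeps [ɣ] in both environments ([nereŋuɣa], [nereŋuɣ]), so there is no rule changing /ɣ/ to [g] in isolation.
The alternation reflects intervocalic spirantization: voiced stops become fricatives between vowels. /g/ is underlying.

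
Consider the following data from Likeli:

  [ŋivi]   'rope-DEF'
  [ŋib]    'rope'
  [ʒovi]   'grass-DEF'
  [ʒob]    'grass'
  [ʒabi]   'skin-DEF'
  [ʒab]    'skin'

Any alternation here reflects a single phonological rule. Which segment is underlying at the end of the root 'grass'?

/v/

'grass' shows [v] ~ [b] at the end of the stem ([ʒovi] vs [ʒob]).
If /b/ were underlying and a rule turned it into [v] before the DEF suffix, 'skin' would also alternate; but it has [b] in both [ʒabi] and [ʒab].
So /v/ is underlying, and a rule of word-final hardening — voiced fricatives become stops word-finally — gives [b].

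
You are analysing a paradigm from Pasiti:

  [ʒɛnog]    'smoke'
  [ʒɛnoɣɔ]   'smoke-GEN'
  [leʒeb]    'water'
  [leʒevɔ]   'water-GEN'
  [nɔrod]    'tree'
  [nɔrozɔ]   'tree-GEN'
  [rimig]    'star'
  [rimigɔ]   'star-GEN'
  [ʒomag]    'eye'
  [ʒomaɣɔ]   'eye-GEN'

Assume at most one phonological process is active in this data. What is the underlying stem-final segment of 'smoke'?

/ɣ/

'smoke' shows [g] ~ [ɣ] at the end of the stem ([ʒɛnog] vs [ʒɛnoɣɔ]).
The stem 'star' ([rimig], [rimigɔ]) shows [g] unchanged in both environments, so [g] cannot be basic with [ɣ] derived before the GEN suffix.
The alternation reflects word-final hardening: voiced fricatives become stops word-finally. /ɣ/ is underlying.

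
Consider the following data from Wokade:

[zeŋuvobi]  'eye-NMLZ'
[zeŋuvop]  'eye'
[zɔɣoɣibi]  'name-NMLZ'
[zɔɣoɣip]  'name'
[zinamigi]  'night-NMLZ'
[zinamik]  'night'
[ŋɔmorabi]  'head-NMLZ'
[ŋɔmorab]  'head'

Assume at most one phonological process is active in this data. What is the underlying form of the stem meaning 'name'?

/zɔɣoɣip/

'name' shows [b] ~ [p] at the end of the stem ([zɔɣoɣibi] vs [zɔɣoɣip]).
The stem 'head' ([ŋɔmorabi], [ŋɔmorab]) shows [b] unchanged in both environments, so [b] cannot be basic with [p] derived in isolation.
So /p/ is underlying, and a rule of intervocalic voicing — voiceless stops become voiced between vowels — gives [b].
Hence 'name' is /zɔɣoɣip/ underlyingly.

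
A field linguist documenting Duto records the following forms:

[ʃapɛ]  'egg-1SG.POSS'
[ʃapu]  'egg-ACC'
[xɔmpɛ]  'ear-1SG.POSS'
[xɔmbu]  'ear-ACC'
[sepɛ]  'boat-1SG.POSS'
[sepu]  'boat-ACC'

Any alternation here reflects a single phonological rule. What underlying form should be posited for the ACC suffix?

/-bu/

The ACC suffix surfaces as [-bu] and [-pu], depending on the final segment of the stem.
By contrast the 1SG.POSS suffix keeps its initial [p] throughout — that segment must be underlying.
So the underlying form is /-bu/, and voiced stops become voiceless after a vowel.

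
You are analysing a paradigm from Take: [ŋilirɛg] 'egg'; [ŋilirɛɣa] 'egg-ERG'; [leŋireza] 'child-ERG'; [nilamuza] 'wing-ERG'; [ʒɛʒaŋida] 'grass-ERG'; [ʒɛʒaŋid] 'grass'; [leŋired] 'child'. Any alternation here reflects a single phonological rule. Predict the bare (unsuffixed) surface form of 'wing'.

'child' shows [d] ~ [z] at the end of the stem ([leŋired] vs [leŋireza]).
The stem 'grass' ([ʒɛʒaŋid], [ʒɛʒaŋida]) shows [d] unchanged in both environments, so [d] cannot be basic with [z] derived before the ERG suffix.
So /z/ is underlying, and a rule of word-final hardening — voiced fricatives become stops word-finally — gives [d].
The one attested form of 'wing', [nilamuza], shows underlying /nilamuz/. Applying the same rule word-finally gives [nilamud].

[nilamud]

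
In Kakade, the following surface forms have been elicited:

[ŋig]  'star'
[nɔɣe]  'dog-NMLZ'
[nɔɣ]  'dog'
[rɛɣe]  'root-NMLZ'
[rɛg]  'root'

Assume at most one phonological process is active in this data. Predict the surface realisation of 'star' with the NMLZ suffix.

[ŋiɣe]

The stem for 'root' ends in [ɣ] in [rɛɣe] but [g] in [rɛg].
But 'dog' keeps [ɣ] in both environments ([nɔɣe], [nɔɣ]), so there is no rule changing /ɣ/ to [g] in isolation.
The underlying segment must be /g/; voiced stops become fricatives between vowels, yielding [ɣ] there.
From [ŋig] the stem 'star' is /ŋig/; between vowels this yields [ŋiɣe].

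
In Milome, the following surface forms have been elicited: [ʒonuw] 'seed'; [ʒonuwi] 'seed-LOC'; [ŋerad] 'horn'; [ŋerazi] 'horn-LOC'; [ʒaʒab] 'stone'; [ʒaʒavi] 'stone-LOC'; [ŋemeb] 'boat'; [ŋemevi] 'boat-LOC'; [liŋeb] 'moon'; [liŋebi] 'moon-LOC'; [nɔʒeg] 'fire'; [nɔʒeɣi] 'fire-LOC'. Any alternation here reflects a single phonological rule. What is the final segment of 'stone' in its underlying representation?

/v/

'stone' shows [b] ~ [v] at the end of the stem ([ʒaʒab] vs [ʒaʒavi]).
The stem 'moon' ([liŋeb], [liŋebi]) shows [b] unchanged in both environments, so [b] cannot be basic with [v] derived before the LOC suffix.
So /v/ is underlying, and a rule of word-final hardening — voiced fricatives become stops word-finally — gives [b].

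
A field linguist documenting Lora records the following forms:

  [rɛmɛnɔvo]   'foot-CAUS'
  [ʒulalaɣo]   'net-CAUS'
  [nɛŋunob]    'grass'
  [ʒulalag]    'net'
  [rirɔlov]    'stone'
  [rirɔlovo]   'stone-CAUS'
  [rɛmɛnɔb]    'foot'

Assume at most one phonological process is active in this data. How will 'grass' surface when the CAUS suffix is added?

[nɛŋunovo]

In [rɛmɛnɔb] and [rɛmɛnɔvo] the final segment of 'foot' alternates: [b] ~ [v].
If /v/ were underlying and a rule turned it into [b] in isolation, 'stone' would also alternate; but it has [v] in both [rirɔlov] and [rirɔlovo].
The alternation reflects intervocalic spirantization: voiced stops become fricatives between vowels. /b/ is underlying.
The one attested form of 'grass', [nɛŋunob], shows underlying /nɛŋunob/. Applying the same rule between vowels gives [nɛŋunovo].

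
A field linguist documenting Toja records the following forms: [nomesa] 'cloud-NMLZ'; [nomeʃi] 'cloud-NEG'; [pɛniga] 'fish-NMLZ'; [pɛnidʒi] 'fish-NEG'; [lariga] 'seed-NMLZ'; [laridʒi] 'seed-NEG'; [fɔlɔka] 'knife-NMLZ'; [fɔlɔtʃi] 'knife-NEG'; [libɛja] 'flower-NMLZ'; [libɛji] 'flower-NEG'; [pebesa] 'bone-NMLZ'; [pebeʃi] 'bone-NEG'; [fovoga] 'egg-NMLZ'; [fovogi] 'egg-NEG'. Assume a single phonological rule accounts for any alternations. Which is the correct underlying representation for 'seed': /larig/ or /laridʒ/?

'seed' shows [g] ~ [dʒ] at the end of the stem ([lariga] vs [laridʒi]).
If /g/ were underlying and a rule turned it into [dʒ] before the NEG suffix, 'egg' would also alternate; but it has [g] in both [fovoga] and [fovogi].
So /dʒ/ is underlying, and a rule of depalatalization — palato-alveolar /tʃ/, /dʒ/ and /ʃ/ become [k], [g] and [s] when no front vowel follows — gives [g].

/laridʒ/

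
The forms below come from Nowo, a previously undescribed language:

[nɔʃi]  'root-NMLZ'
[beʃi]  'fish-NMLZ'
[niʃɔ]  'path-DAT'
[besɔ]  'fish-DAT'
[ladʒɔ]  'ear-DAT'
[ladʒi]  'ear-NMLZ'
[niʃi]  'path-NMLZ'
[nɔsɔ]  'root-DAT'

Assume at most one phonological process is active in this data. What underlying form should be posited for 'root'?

/nɔs/

The stem for 'root' ends in [s] in [nɔsɔ] but [ʃ] in [nɔʃi].
The stem 'path' ([niʃɔ], [niʃi]) shows [ʃ] unchanged in both environments, so [ʃ] cannot be basic with [s] derived before the DAT suffix.
So /s/ is underlying, and a rule of palatalization before a front vowel — /s/ becomes palato-alveolar [ʃ] before a front vowel — gives [ʃ].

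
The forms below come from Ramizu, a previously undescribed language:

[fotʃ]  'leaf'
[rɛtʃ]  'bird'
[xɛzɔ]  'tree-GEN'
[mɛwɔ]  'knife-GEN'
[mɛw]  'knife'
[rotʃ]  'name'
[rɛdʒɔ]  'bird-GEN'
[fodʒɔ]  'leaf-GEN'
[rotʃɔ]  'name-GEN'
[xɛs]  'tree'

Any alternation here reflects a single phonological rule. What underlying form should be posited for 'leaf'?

In [fotʃ] and [fodʒɔ] the final segment of 'leaf' alternates: [tʃ] ~ [dʒ].
The stem 'name' ([rotʃ], [rotʃɔ]) shows [tʃ] unchanged in both environments, so [tʃ] cannot be basic with [dʒ] derived before the GEN suffix.
The underlying segment must be /dʒ/; voiced obstruents become voiceless word-finally, yielding [tʃ] there.
So 'leaf' = /fodʒ/.

/fodʒ/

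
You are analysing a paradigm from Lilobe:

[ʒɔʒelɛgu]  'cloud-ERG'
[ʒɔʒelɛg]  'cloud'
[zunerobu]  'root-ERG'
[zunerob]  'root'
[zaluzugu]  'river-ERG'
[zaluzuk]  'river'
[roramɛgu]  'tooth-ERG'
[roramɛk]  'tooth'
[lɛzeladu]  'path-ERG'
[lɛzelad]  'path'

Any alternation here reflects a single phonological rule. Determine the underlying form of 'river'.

The root 'river' surfaces as [zaluzugu] and [zaluzuk], with a stem-final [g] ~ [k] alternation.
Compare 'cloud', with invariant [g] in [ʒɔʒelɛgu] and [ʒɔʒelɛg]: an analysis with underlying /g/ and a rule producing [k] in isolation would wrongly predict alternation here too.
So /k/ is underlying, and a rule of intervocalic voicing — voiceless stops become voiced between vowels — gives [g].
The underlying form of 'river' is therefore /zaluzuk/.

/zaluzuk/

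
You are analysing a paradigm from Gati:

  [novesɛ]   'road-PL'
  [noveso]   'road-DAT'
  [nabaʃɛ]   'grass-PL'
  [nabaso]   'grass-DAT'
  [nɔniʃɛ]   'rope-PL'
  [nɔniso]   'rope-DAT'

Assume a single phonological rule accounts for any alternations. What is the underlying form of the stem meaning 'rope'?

/nɔniʃ/

In [nɔniʃɛ] and [nɔniso] the final segment of 'rope' alternates: [ʃ] ~ [s].
If /s/ were underlying and a rule turned it into [ʃ] before the PL suffix, 'road' would also alternate; but it has [s] in both [novesɛ] and [noveso].
The alternation reflects depalatalization: palato-alveolar /ʃ/ becomes [s] when no front vowel follows. /ʃ/ is underlying.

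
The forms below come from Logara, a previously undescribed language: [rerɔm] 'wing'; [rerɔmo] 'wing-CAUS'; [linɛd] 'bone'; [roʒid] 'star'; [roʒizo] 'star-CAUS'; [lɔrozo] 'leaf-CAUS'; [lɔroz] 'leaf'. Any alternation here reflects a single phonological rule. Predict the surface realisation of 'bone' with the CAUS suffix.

The stem for 'star' ends in [d] in [roʒid] but [z] in [roʒizo].
If /z/ were underlying and a rule turned it into [d] in isolation, 'leaf' would also alternate; but it has [z] in both [lɔroz] and [lɔrozo].
So /d/ is underlying, and a rule of intervocalic spirantization — voiced stops become fricatives between vowels — gives [z].
The one attested form of 'bone', [linɛd], shows underlying /linɛd/. Applying the same rule between vowels gives [linɛzo].

[linɛzo]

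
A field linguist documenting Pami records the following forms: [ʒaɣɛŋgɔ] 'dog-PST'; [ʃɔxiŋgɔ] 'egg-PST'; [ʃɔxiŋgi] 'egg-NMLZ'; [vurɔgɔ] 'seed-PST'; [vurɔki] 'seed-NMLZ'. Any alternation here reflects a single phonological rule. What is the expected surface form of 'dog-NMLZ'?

The NMLZ suffix surfaces as [-gi] and [-ki], depending on the final segment of the stem.
The PST suffix, which begins with [g], is invariant after every stem; so [g] is not altered by any rule here.
So the underlying form is /-ki/, and voiceless stops become voiced after a nasal.
After 'dog', which ends in a nasal, the suffix surfaces as [-gi], giving [ʒaɣɛŋgi].

[ʒaɣɛŋgi]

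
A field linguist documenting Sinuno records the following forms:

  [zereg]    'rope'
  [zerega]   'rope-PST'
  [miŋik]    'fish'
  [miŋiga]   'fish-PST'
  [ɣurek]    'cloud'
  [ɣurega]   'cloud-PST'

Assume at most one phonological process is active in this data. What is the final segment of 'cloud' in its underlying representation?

'cloud' shows [k] ~ [g] at the end of the stem ([ɣurek] vs [ɣurega]).
Compare 'rope', with invariant [g] in [zereg] and [zerega]: an analysis with underlying /g/ and a rule producing [k] in isolation would wrongly predict alternation here too.
The underlying segment must be /k/; voiceless stops become voiced between vowels, yielding [g] there.

/k/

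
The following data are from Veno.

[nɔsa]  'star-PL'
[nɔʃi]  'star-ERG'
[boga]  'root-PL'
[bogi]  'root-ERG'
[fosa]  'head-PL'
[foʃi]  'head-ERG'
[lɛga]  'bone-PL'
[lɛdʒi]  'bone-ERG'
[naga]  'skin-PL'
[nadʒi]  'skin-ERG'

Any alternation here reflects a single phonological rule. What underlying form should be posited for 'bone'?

/lɛdʒ/

The stem for 'bone' ends in [g] in [lɛga] but [dʒ] in [lɛdʒi].
The stem 'root' ([boga], [bogi]) shows [g] unchanged in both environments, so [g] cannot be basic with [dʒ] derived before the ERG suffix.
The alternation reflects depalatalization: palato-alveolar /dʒ/ and /ʃ/ become [g] and [s] when no front vowel follows. /dʒ/ is underlying.
So 'bone' = /lɛdʒ/.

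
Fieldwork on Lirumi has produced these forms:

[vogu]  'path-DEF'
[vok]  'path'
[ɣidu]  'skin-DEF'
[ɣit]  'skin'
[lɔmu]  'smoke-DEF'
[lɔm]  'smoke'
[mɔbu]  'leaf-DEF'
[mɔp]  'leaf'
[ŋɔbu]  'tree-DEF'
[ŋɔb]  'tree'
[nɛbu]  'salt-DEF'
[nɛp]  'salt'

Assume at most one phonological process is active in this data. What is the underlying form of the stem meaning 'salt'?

The root 'salt' surfaces as [nɛbu] and [nɛp], with a stem-final [b] ~ [p] alternation.
If /b/ were underlying and a rule turned it into [p] in isolation, 'tree' would also alternate; but it has [b] in both [ŋɔbu] and [ŋɔb].
So /p/ is underlying, and a rule of intervocalic voicing — voiceless stops become voiced between vowels — gives [b].

/nɛp/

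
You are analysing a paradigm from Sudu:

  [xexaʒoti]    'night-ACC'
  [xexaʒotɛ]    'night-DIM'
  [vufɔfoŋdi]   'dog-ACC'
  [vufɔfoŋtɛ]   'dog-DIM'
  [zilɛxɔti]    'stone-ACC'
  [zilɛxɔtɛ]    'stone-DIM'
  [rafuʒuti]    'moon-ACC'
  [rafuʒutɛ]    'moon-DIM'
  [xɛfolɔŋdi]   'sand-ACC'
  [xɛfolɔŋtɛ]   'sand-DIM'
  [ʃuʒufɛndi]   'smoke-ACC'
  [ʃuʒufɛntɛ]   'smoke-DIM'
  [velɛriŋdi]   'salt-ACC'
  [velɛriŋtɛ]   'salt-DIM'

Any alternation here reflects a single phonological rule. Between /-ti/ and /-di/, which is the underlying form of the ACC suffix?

The ACC morpheme has two allomorphs, [-di] and [-ti].
The DIM suffix, which begins with [t], is invariant after every stem; so [t] is not altered by any rule here.
The ACC suffix is therefore /-di/ underlyingly, with post-vocalic devoicing: voiced stops become voiceless after a vowel.

/-di/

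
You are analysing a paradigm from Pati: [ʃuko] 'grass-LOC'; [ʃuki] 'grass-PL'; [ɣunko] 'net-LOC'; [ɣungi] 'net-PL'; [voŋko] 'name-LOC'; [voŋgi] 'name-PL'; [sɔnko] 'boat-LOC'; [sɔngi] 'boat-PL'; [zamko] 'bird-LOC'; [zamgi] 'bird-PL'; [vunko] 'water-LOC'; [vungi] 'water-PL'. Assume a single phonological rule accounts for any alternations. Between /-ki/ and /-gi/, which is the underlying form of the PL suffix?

/-gi/

The PL morpheme has two allomorphs, [-gi] and [-ki].
By contrast the LOC suffix keeps its initial [k] throughout — that segment must be underlying.
So the underlying form is /-gi/, and voiced stops become voiceless after a vowel.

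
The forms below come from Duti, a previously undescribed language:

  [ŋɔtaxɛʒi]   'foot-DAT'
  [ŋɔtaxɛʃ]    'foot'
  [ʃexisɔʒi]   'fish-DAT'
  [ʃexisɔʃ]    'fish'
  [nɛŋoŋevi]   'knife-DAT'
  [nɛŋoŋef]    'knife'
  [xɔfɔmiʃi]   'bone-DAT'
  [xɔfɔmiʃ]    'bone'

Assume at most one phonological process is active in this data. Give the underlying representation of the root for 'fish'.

The stem for 'fish' ends in [ʒ] in [ʃexisɔʒi] but [ʃ] in [ʃexisɔʃ].
Compare 'bone', with invariant [ʃ] in [xɔfɔmiʃi] and [xɔfɔmiʃ]: an analysis with underlying /ʃ/ and a rule producing [ʒ] before the DAT suffix would wrongly predict alternation here too.
Therefore /ʒ/ is basic and [ʃ] is derived by word-final obstruent devoicing (voiced obstruents become voiceless word-finally).

/ʃexisɔʒ/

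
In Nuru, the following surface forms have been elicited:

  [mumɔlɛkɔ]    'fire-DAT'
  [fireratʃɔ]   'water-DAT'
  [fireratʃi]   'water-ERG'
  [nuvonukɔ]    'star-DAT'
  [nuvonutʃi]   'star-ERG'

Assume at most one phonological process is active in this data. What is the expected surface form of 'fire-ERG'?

[mumɔlɛtʃi]

'star' shows [k] ~ [tʃ] at the end of the stem ([nuvonukɔ] vs [nuvonutʃi]).
Compare 'water', with invariant [tʃ] in [fireratʃɔ] and [fireratʃi]: an analysis with underlying /tʃ/ and a rule producing [k] before the DAT suffix would wrongly predict alternation here too.
Therefore /k/ is basic and [tʃ] is derived by palatalization before a front vowel (/k/ becomes palato-alveolar [tʃ] before a front vowel).
From [mumɔlɛkɔ] the stem 'fire' is /mumɔlɛk/; before a front vowel this yields [mumɔlɛtʃi].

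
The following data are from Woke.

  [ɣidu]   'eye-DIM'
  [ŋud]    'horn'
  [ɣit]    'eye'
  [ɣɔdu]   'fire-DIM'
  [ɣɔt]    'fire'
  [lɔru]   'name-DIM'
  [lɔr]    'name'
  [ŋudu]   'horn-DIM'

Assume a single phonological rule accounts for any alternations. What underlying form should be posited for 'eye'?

The stem for 'eye' ends in [d] in [ɣidu] but [t] in [ɣit].
If /d/ were underlying and a rule turned it into [t] in isolation, 'horn' would also alternate; but it has [d] in both [ŋudu] and [ŋud].
Therefore /t/ is basic and [d] is derived by intervocalic voicing (voiceless stops become voiced between vowels).

/ɣit/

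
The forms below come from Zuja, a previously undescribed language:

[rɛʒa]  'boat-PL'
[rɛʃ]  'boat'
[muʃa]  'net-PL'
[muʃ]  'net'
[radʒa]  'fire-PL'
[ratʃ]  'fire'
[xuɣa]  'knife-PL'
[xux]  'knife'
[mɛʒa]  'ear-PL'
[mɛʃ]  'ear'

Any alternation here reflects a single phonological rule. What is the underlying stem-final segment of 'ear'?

/ʒ/

The root 'ear' surfaces as [mɛʒa] and [mɛʃ], with a stem-final [ʒ] ~ [ʃ] alternation.
If /ʃ/ were underlying and a rule turned it into [ʒ] before the PL suffix, 'net' would also alternate; but it has [ʃ] in both [muʃa] and [muʃ].
Therefore /ʒ/ is basic and [ʃ] is derived by word-final obstruent devoicing (voiced obstruents become voiceless word-finally).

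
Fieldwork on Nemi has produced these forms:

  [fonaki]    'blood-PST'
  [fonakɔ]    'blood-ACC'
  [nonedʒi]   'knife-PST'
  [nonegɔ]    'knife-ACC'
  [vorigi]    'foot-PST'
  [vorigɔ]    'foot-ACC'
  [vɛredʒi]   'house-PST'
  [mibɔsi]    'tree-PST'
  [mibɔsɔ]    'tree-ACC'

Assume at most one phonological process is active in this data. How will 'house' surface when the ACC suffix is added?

'knife' shows [dʒ] ~ [g] at the end of the stem ([nonedʒi] vs [nonegɔ]).
Compare 'foot', with invariant [g] in [vorigi] and [vorigɔ]: an analysis with underlying /g/ and a rule producing [dʒ] before the PST suffix would wrongly predict alternation here too.
Therefore /dʒ/ is basic and [g] is derived by depalatalization (palato-alveolar /dʒ/ becomes [g] when no front vowel follows).
From [vɛredʒi] the stem 'house' is /vɛredʒ/; when no front vowel follows this yields [vɛregɔ].

[vɛregɔ]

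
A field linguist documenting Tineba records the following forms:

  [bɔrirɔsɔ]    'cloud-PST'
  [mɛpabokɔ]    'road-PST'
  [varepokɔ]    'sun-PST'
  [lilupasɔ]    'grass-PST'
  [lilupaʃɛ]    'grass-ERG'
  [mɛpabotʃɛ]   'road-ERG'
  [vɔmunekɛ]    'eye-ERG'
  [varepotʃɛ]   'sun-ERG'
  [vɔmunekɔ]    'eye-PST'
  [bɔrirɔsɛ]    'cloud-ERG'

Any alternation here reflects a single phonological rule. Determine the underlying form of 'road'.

/mɛpabotʃ/

The root 'road' surfaces as [mɛpabotʃɛ] and [mɛpabokɔ], with a stem-final [tʃ] ~ [k] alternation.
If /k/ were underlying and a rule turned it into [tʃ] before the ERG suffix, 'eye' would also alternate; but it has [k] in both [vɔmunekɛ] and [vɔmunekɔ].
The alternation reflects depalatalization: palato-alveolar /tʃ/ and /ʃ/ become [k] and [s] when no front vowel follows. /tʃ/ is underlying.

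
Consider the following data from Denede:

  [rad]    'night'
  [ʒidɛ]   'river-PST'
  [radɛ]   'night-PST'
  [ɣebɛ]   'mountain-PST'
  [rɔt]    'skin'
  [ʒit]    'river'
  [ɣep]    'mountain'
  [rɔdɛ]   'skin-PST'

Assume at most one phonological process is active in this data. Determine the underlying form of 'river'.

In [ʒit] and [ʒidɛ] the final segment of 'river' alternates: [t] ~ [d].
The stem 'night' ([rad], [radɛ]) shows [d] unchanged in both environments, so [d] cannot be basic with [t] derived in isolation.
Therefore /t/ is basic and [d] is derived by intervocalic voicing (voiceless stops become voiced between vowels).

/ʒit/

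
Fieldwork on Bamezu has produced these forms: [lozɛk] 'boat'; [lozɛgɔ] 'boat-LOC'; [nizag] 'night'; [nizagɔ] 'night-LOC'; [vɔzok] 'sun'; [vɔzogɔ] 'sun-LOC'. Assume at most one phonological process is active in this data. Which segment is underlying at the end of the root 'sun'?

/k/

In [vɔzok] and [vɔzogɔ] the final segment of 'sun' alternates: [k] ~ [g].
But 'night' keeps [g] in both environments ([nizag], [nizagɔ]), so there is no rule changing /g/ to [k] in isolation.
The underlying segment must be /k/; voiceless stops become voiced between vowels, yielding [g] there.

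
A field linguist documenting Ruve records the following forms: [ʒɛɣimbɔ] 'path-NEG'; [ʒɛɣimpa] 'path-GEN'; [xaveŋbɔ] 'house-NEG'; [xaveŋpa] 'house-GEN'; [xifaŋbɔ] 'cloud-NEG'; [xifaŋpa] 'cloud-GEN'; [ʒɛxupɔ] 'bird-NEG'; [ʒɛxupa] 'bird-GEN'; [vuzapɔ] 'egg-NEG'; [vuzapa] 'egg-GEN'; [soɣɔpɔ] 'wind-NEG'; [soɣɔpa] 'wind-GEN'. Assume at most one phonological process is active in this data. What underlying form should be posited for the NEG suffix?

/-bɔ/

The NEG suffix surfaces as [-bɔ] and [-pɔ], depending on the final segment of the stem.
The GEN suffix, which begins with [p], is invariant after every stem; so [p] is not altered by any rule here.
So the underlying form is /-bɔ/, and voiced stops become voiceless after a vowel.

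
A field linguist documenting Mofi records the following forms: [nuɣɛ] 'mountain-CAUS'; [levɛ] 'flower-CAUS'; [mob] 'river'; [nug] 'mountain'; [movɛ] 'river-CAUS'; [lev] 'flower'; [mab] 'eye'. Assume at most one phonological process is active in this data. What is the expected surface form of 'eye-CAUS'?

[mavɛ]

The root 'river' surfaces as [mob] and [movɛ], with a stem-final [b] ~ [v] alternation.
Compare 'flower', with invariant [v] in [lev] and [levɛ]: an analysis with underlying /v/ and a rule producing [b] in isolation would wrongly predict alternation here too.
So /b/ is underlying, and a rule of intervocalic spirantization — voiced stops become fricatives between vowels — gives [v].
The one attested form of 'eye', [mab], shows underlying /mab/. Applying the same rule between vowels gives [mavɛ].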